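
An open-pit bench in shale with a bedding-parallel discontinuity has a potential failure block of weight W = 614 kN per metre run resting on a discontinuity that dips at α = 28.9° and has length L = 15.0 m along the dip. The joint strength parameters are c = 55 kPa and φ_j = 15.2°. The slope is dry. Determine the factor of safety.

Resolving the block weight along and normal to the plane and applying the Mohr–Coulomb strength on the joint:
N' = W cosα = 614·cos28.9° = 537.5 kN/m
Driving force T = W sinα = 614·sin28.9° = 296.7 kN/m
Resisting force R = c·L + N'·tanφ_j = 55·15.0 + 537.5·tan15.2° = 825.0 + 146.0 = 971.0 kN/m
FS = R / T = 971.0 / 296.7 = 3.272

FS = 3.27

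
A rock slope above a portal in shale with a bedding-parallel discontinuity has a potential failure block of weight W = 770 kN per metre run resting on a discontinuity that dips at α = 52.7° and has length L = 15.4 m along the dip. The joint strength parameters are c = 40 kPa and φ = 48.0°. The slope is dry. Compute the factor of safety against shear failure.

Resolving the block weight along and normal to the plane and applying the Mohr–Coulomb strength on the joint:
N' = W cosα = 770·cos52.7° = 466.6 kN/m
Driving force T = W sinα = 770·sin52.7° = 612.5 kN/m
Resisting force R = c·L + N'·tanφ = 40·15.4 + 466.6·tan48.0° = 616.0 + 518.2 = 1134.2 kN/m
FS = R / T = 1134.2 / 612.5 = 1.852

FS = 1.85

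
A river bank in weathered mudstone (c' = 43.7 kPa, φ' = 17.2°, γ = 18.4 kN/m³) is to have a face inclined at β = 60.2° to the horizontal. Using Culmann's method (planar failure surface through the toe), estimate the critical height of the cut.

Culmann's analysis gives the critical failure plane at α_cr = (β + φ')/2 = (60.2 + 17.2)/2 = 38.7°, and the critical height
H_c = (4c'/γ) · sinβ cosφ' / [1 − cos(β − φ')]
    = (4·43.7/18.4) · sin60.2°·cos17.2° / [1 − cos(43.0°)]
    = 9.500 · 0.8678·0.9553 / [1 − 0.7314]
    = 9.500 · 0.8290 / 0.2686
    = 29.31 m

H_c = 29.31 m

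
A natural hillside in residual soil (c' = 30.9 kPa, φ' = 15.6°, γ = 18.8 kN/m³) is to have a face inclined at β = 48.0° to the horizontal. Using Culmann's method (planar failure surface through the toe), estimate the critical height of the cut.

H_c = 30.23 m

Culmann's analysis gives the critical failure plane at α_cr = (β + φ')/2 = (48.0 + 15.6)/2 = 31.8°, and the critical height
H_c = (4c'/γ) · sinβ cosφ' / [1 − cos(β − φ')]
    = (4·30.9/18.8) · sin48.0°·cos15.6° / [1 − cos(32.4°)]
    = 6.574 · 0.7431·0.9632 / [1 − 0.8443]
    = 6.574 · 0.7158 / 0.1557
    = 30.23 m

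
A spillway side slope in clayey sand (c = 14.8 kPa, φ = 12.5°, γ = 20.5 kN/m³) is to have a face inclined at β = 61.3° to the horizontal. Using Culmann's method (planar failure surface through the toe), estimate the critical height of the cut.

Culmann's analysis gives the critical failure plane at α_cr = (β + φ)/2 = (61.3 + 12.5)/2 = 36.9°, and the critical height
H_c = (4c/γ) · sinβ cosφ / [1 − cos(β − φ)]
    = (4·14.8/20.5) · sin61.3°·cos12.5° / [1 − cos(48.8°)]
    = 2.888 · 0.8771·0.9763 / [1 − 0.6587]
    = 2.888 · 0.8564 / 0.3413
    = 7.25 m

H_c = 7.25 m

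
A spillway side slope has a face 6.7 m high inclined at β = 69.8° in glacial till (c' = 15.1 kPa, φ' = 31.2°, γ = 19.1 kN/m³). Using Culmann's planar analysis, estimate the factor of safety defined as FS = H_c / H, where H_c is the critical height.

H_c = (4c'/γ) · sinβ cosφ' / [1 − cos(β − φ')]
    = (4·15.1/19.1) · sin69.8°·cos31.2° / [1 − cos38.6°]
    = 3.162 · 0.8028 / 0.2185 = 11.62 m
FS = H_c / H = 11.62 / 6.7 = 1.734

FS = 1.73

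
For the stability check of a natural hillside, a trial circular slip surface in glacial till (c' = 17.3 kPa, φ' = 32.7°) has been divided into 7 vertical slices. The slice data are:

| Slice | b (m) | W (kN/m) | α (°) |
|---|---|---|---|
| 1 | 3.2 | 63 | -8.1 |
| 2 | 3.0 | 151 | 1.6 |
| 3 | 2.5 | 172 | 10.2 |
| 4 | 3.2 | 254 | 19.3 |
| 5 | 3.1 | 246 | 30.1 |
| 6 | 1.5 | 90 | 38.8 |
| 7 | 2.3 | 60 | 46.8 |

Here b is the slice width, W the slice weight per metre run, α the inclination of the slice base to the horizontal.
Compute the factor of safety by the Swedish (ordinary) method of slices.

FS = 2.91

Ordinary method of slices: FS = Σ[c'·Δl_i + (W_i cosα_i)·tanφ'] / Σ W_i sinα_i, with Δl_i = b_i / cosα_i.
Slice 1: Δl = 3.2/cos(-8.1°) = 3.232 m; N'_1 = 63·cos(-8.1°) = 62.4; c'Δl = 55.92; W sinα = -8.9
Slice 2: Δl = 3.0/cos1.6° = 3.001 m; N'_2 = 151·cos1.6° = 150.9; c'Δl = 51.92; W sinα = 4.2
Slice 3: Δl = 2.5/cos10.2° = 2.540 m; N'_3 = 172·cos10.2° = 169.3; c'Δl = 43.94; W sinα = 30.5
Slice 4: Δl = 3.2/cos19.3° = 3.391 m; N'_4 = 254·cos19.3° = 239.7; c'Δl = 58.66; W sinα = 84.0
Slice 5: Δl = 3.1/cos30.1° = 3.583 m; N'_5 = 246·cos30.1° = 212.8; c'Δl = 61.99; W sinα = 123.4
Slice 6: Δl = 1.5/cos38.8° = 1.925 m; N'_6 = 90·cos38.8° = 70.1; c'Δl = 33.30; W sinα = 56.4
Slice 7: Δl = 2.3/cos46.8° = 3.360 m; N'_7 = 60·cos46.8° = 41.1; c'Δl = 58.13; W sinα = 43.7
Σc'Δl = 363.9 kN/m; ΣN' = 946.4 kN/m; ΣW sinα = 333.3 kN/m
Resisting = 363.9 + 946.4·tan32.7° = 363.9 + 607.6 = 971.4 kN/m
FS = 971.4 / 333.3 = 2.915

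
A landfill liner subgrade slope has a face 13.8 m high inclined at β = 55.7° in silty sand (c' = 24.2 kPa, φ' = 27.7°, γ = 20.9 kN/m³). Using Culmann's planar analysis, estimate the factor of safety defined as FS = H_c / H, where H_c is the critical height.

H_c = (4c'/γ) · sinβ cosφ' / [1 − cos(β − φ')]
    = (4·24.2/20.9) · sin55.7°·cos27.7° / [1 − cos28.0°]
    = 4.632 · 0.7314 / 0.1171 = 28.94 m
FS = H_c / H = 28.94 / 13.8 = 2.097

FS = 2.10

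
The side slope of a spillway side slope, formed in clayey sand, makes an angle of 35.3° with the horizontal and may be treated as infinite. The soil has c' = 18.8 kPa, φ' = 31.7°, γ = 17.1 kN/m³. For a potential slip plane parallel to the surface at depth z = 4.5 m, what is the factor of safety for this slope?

FS = 1.39

For an infinite slope with a slip plane parallel to the surface (no pore pressure): FS = [c' + γz cos²β tanφ'] / [γz sinβ cosβ].
γz = 17.1·4.5 = 76.95 kN/m²
Numerator = 18.8 + 76.95·cos²35.3°·tan31.7° = 18.8 + 76.95·0.6661·0.6176 = 50.456 kPa
Denominator = 76.95·sin35.3°·cos35.3° = 76.95·0.5779·0.8161 = 36.290 kPa
FS = 50.456 / 36.290 = 1.390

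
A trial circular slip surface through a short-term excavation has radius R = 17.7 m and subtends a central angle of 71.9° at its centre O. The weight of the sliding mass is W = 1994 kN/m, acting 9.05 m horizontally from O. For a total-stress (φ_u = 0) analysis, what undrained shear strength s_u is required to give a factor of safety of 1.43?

s_u = 65.6 kPa

FS = s_u·L_a·R / (W·d), so s_u = FS·W·d / (L_a·R).
Arc length L_a = R·θ = 17.7·(71.9°·π/180) = 17.7·1.2549 = 22.21 m
s_u = 1.43·1994·9.05 / (22.21·17.7) = 25805.4 / 393.15 = 65.64 kPa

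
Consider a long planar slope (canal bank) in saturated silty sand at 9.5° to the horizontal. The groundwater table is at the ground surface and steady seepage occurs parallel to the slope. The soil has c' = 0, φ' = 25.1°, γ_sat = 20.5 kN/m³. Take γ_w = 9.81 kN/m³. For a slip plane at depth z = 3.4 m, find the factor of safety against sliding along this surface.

With seepage parallel to the slope and the water table at the surface, the effective normal stress on the slip plane uses the buoyant unit weight γ' = γ_sat − γ_w while the driving shear stress uses γ_sat:
FS = [c' + γ' z cos²β tanφ'] / [γ_sat z sinβ cosβ]
(For c' = 0 this reduces to FS = (γ'/γ_sat)·tanφ'/tanβ.)
γ' = 20.5 − 9.81 = 10.69 kN/m³
Numerator = 0.0 + 10.69·3.4·cos²9.5°·tan25.1° = 0.0 + 10.69·3.4·0.9728·0.4684 = 16.562 kPa
Denominator = 20.5·3.4·sin9.5°·cos9.5° = 20.5·3.4·0.1650·0.9863 = 11.346 kPa
FS = 16.562 / 11.346 = 1.460

FS = 1.46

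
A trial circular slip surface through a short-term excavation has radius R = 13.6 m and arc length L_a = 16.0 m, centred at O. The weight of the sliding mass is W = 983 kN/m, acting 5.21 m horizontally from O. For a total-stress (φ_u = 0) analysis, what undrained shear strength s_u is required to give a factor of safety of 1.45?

s_u = 34.1 kPa

FS = s_u·L_a·R / (W·d), so s_u = FS·W·d / (L_a·R).
s_u = 1.45·983·5.21 / (16.00·13.6) = 7426.1 / 217.60 = 34.13 kPa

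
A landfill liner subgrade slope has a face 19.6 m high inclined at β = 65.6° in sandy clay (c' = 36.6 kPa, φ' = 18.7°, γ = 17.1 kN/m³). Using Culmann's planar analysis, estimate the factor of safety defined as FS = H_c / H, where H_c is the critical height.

FS = 1.19

H_c = (4c'/γ) · sinβ cosφ' / [1 − cos(β − φ')]
    = (4·36.6/17.1) · sin65.6°·cos18.7° / [1 − cos46.9°]
    = 8.561 · 0.8626 / 0.3167 = 23.32 m
FS = H_c / H = 23.32 / 19.6 = 1.190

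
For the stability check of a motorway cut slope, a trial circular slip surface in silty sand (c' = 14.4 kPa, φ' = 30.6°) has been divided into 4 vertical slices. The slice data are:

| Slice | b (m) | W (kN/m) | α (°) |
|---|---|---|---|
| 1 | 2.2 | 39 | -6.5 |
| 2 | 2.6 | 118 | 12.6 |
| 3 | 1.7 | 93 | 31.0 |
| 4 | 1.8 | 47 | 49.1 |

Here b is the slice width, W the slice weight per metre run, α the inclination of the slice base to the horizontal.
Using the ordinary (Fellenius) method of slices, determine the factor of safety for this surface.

FS = 2.81

Ordinary method of slices: FS = Σ[c'·Δl_i + (W_i cosα_i)·tanφ'] / Σ W_i sinα_i, with Δl_i = b_i / cosα_i.
Slice 1: Δl = 2.2/cos(-6.5°) = 2.214 m; N'_1 = 39·cos(-6.5°) = 38.7; c'Δl = 31.88; W sinα = -4.4
Slice 2: Δl = 2.6/cos12.6° = 2.664 m; N'_2 = 118·cos12.6° = 115.2; c'Δl = 38.36; W sinα = 25.7
Slice 3: Δl = 1.7/cos31.0° = 1.983 m; N'_3 = 93·cos31.0° = 79.7; c'Δl = 28.56; W sinα = 47.9
Slice 4: Δl = 1.8/cos49.1° = 2.749 m; N'_4 = 47·cos49.1° = 30.8; c'Δl = 39.59; W sinα = 35.5
Σc'Δl = 138.4 kN/m; ΣN' = 264.4 kN/m; ΣW sinα = 104.7 kN/m
Resisting = 138.4 + 264.4·tan30.6° = 138.4 + 156.4 = 294.8 kN/m
FS = 294.8 / 104.7 = 2.814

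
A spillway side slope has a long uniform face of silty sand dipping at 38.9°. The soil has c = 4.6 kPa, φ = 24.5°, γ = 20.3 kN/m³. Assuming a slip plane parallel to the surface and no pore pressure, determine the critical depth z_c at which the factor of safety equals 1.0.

z_c = 1.07 m

Setting FS = 1.00 in FS = [c + γz cos²β tanφ] / [γz sinβ cosβ] and solving for z:
z = c / [γ cosβ (FS·sinβ − cosβ·tanφ)]
  = 4.6 / [20.3·cos38.9°·(1.00·sin38.9° − cos38.9°·tan24.5°)]
  = 4.6 / [20.3·0.7782·(1.00·0.6280 − 0.7782·0.4557)]
  = 4.6 / 4.3176 = 1.065 m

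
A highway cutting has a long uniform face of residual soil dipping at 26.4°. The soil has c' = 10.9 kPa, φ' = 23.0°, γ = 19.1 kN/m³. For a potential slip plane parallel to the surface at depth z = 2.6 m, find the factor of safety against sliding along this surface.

For an infinite slope with a slip plane parallel to the surface (no pore pressure): FS = [c' + γz cos²β tanφ'] / [γz sinβ cosβ].
γz = 19.1·2.6 = 49.66 kN/m²
Numerator = 10.9 + 49.66·cos²26.4°·tan23.0° = 10.9 + 49.66·0.8023·0.4245 = 27.812 kPa
Denominator = 49.66·sin26.4°·cos26.4° = 49.66·0.4446·0.8957 = 19.778 kPa
FS = 27.812 / 19.778 = 1.406

FS = 1.41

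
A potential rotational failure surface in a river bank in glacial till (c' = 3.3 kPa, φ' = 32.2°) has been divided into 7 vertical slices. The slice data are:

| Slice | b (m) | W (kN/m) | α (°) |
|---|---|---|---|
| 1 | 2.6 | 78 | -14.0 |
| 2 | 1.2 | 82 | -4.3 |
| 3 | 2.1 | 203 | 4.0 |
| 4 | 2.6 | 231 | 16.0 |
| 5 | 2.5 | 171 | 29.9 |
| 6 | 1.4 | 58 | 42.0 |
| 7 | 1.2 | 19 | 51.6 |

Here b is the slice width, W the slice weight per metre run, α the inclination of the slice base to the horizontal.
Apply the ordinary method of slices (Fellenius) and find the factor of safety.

FS = 2.84

Ordinary method of slices: FS = Σ[c'·Δl_i + (W_i cosα_i)·tanφ'] / Σ W_i sinα_i, with Δl_i = b_i / cosα_i.
Slice 1: Δl = 2.6/cos(-14.0°) = 2.680 m; N'_1 = 78·cos(-14.0°) = 75.7; c'Δl = 8.84; W sinα = -18.9
Slice 2: Δl = 1.2/cos(-4.3°) = 1.203 m; N'_2 = 82·cos(-4.3°) = 81.8; c'Δl = 3.97; W sinα = -6.1
Slice 3: Δl = 2.1/cos4.0° = 2.105 m; N'_3 = 203·cos4.0° = 202.5; c'Δl = 6.95; W sinα = 14.2
Slice 4: Δl = 2.6/cos16.0° = 2.705 m; N'_4 = 231·cos16.0° = 222.1; c'Δl = 8.93; W sinα = 63.7
Slice 5: Δl = 2.5/cos29.9° = 2.884 m; N'_5 = 171·cos29.9° = 148.2; c'Δl = 9.52; W sinα = 85.2
Slice 6: Δl = 1.4/cos42.0° = 1.884 m; N'_6 = 58·cos42.0° = 43.1; c'Δl = 6.22; W sinα = 38.8
Slice 7: Δl = 1.2/cos51.6° = 1.932 m; N'_7 = 19·cos51.6° = 11.8; c'Δl = 6.38; W sinα = 14.9
Σc'Δl = 50.8 kN/m; ΣN' = 785.2 kN/m; ΣW sinα = 191.8 kN/m
Resisting = 50.8 + 785.2·tan32.2° = 50.8 + 494.4 = 545.2 kN/m
FS = 545.2 / 191.8 = 2.843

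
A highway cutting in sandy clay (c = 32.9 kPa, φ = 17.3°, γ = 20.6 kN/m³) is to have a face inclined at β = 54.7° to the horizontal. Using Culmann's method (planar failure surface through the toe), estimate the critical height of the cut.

Culmann's analysis gives the critical failure plane at α_cr = (β + φ)/2 = (54.7 + 17.3)/2 = 36.0°, and the critical height
H_c = (4c/γ) · sinβ cosφ / [1 − cos(β − φ)]
    = (4·32.9/20.6) · sin54.7°·cos17.3° / [1 − cos(37.4°)]
    = 6.388 · 0.8161·0.9548 / [1 − 0.7944]
    = 6.388 · 0.7792 / 0.2056
    = 24.21 m

H_c = 24.21 m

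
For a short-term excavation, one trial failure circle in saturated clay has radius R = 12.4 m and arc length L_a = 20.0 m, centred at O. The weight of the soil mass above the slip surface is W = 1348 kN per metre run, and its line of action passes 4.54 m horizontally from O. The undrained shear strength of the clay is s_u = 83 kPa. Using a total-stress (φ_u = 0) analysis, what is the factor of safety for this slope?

FS = 3.36

Taking moments about the centre O, the resisting moment is provided by the undrained shear strength acting along the arc:
M_R = s_u·L_a·R = 83·20.00·12.4 = 20584.0 kN·m/m
M_D = W·d = 1348·4.54 = 6119.9 kN·m/m
FS = M_R / M_D = 20584.0 / 6119.9 = 3.363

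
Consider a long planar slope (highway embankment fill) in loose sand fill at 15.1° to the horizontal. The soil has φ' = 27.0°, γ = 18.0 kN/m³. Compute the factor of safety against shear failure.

For a dry cohesionless infinite slope the factor of safety is FS = tanφ' / tanβ.
FS = tan27.0° / tan15.1° = 0.5095 / 0.2698 = 1.888

FS = 1.89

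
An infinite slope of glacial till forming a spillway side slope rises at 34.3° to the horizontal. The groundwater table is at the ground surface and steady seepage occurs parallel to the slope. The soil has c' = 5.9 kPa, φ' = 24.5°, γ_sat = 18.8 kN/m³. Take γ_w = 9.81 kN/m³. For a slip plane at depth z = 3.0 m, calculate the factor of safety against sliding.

With seepage parallel to the slope and the water table at the surface, the effective normal stress on the slip plane uses the buoyant unit weight γ' = γ_sat − γ_w while the driving shear stress uses γ_sat:
FS = [c' + γ' z cos²β tanφ'] / [γ_sat z sinβ cosβ]
γ' = 18.8 − 9.81 = 8.99 kN/m³
Numerator = 5.9 + 8.99·3.0·cos²34.3°·tan24.5° = 5.9 + 8.99·3.0·0.6824·0.4557 = 14.288 kPa
Denominator = 18.8·3.0·sin34.3°·cos34.3° = 18.8·3.0·0.5635·0.8261 = 26.256 kPa
FS = 14.288 / 26.256 = 0.544

FS = 0.54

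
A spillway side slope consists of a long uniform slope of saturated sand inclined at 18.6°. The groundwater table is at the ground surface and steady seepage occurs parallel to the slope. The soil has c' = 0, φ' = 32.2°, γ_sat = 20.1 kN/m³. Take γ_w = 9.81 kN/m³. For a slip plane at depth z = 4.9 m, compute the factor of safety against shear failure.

FS = 0.96

With seepage parallel to the slope and the water table at the surface, the effective normal stress on the slip plane uses the buoyant unit weight γ' = γ_sat − γ_w while the driving shear stress uses γ_sat:
FS = [c' + γ' z cos²β tanφ'] / [γ_sat z sinβ cosβ]
(For c' = 0 this reduces to FS = (γ'/γ_sat)·tanφ'/tanβ.)
γ' = 20.1 − 9.81 = 10.29 kN/m³
Numerator = 0.0 + 10.29·4.9·cos²18.6°·tan32.2° = 0.0 + 10.29·4.9·0.8983·0.6297 = 28.522 kPa
Denominator = 20.1·4.9·sin18.6°·cos18.6° = 20.1·4.9·0.3190·0.9478 = 29.773 kPa
FS = 28.522 / 29.773 = 0.958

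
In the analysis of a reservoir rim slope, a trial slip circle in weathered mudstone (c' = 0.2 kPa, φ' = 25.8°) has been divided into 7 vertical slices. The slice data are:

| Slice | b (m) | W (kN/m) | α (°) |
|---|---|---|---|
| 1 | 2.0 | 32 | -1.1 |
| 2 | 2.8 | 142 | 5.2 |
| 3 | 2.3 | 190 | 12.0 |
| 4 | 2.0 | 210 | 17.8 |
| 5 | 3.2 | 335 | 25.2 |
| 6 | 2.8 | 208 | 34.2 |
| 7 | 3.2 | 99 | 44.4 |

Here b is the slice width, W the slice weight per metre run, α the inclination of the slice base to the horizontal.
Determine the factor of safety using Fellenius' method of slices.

Ordinary method of slices: FS = Σ[c'·Δl_i + (W_i cosα_i)·tanφ'] / Σ W_i sinα_i, with Δl_i = b_i / cosα_i.
Slice 1: Δl = 2.0/cos(-1.1°) = 2.000 m; N'_1 = 32·cos(-1.1°) = 32.0; c'Δl = 0.40; W sinα = -0.6
Slice 2: Δl = 2.8/cos5.2° = 2.812 m; N'_2 = 142·cos5.2° = 141.4; c'Δl = 0.56; W sinα = 12.9
Slice 3: Δl = 2.3/cos12.0° = 2.351 m; N'_3 = 190·cos12.0° = 185.8; c'Δl = 0.47; W sinα = 39.5
Slice 4: Δl = 2.0/cos17.8° = 2.101 m; N'_4 = 210·cos17.8° = 199.9; c'Δl = 0.42; W sinα = 64.2
Slice 5: Δl = 3.2/cos25.2° = 3.537 m; N'_5 = 335·cos25.2° = 303.1; c'Δl = 0.71; W sinα = 142.6
Slice 6: Δl = 2.8/cos34.2° = 3.385 m; N'_6 = 208·cos34.2° = 172.0; c'Δl = 0.68; W sinα = 116.9
Slice 7: Δl = 3.2/cos44.4° = 4.479 m; N'_7 = 99·cos44.4° = 70.7; c'Δl = 0.90; W sinα = 69.3
Σc'Δl = 4.1 kN/m; ΣN' = 1105.1 kN/m; ΣW sinα = 444.8 kN/m
Resisting = 4.1 + 1105.1·tan25.8° = 4.1 + 534.2 = 538.4 kN/m
FS = 538.4 / 444.8 = 1.210

FS = 1.21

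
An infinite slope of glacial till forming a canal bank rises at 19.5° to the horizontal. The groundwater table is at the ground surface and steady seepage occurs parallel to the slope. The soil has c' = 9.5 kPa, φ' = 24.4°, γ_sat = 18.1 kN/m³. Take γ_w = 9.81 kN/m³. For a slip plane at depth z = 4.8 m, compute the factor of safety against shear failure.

FS = 0.93

With seepage parallel to the slope and the water table at the surface, the effective normal stress on the slip plane uses the buoyant unit weight γ' = γ_sat − γ_w while the driving shear stress uses γ_sat:
FS = [c' + γ' z cos²β tanφ'] / [γ_sat z sinβ cosβ]
γ' = 18.1 − 9.81 = 8.29 kN/m³
Numerator = 9.5 + 8.29·4.8·cos²19.5°·tan24.4° = 9.5 + 8.29·4.8·0.8886·0.4536 = 25.539 kPa
Denominator = 18.1·4.8·sin19.5°·cos19.5° = 18.1·4.8·0.3338·0.9426 = 27.338 kPa
FS = 25.539 / 27.338 = 0.934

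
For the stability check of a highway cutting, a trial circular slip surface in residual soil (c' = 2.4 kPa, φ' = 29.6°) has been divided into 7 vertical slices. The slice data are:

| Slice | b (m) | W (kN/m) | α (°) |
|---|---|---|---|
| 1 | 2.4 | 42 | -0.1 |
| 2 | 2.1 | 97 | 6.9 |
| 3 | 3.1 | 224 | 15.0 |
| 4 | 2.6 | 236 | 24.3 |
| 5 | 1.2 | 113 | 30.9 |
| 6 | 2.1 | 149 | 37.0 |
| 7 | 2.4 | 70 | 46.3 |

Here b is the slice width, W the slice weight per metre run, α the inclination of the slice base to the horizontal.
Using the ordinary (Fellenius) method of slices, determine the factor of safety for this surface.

FS = 1.42

Ordinary method of slices: FS = Σ[c'·Δl_i + (W_i cosα_i)·tanφ'] / Σ W_i sinα_i, with Δl_i = b_i / cosα_i.
Slice 1: Δl = 2.4/cos(-0.1°) = 2.400 m; N'_1 = 42·cos(-0.1°) = 42.0; c'Δl = 5.76; W sinα = -0.1
Slice 2: Δl = 2.1/cos6.9° = 2.115 m; N'_2 = 97·cos6.9° = 96.3; c'Δl = 5.08; W sinα = 11.7
Slice 3: Δl = 3.1/cos15.0° = 3.209 m; N'_3 = 224·cos15.0° = 216.4; c'Δl = 7.70; W sinα = 58.0
Slice 4: Δl = 2.6/cos24.3° = 2.853 m; N'_4 = 236·cos24.3° = 215.1; c'Δl = 6.85; W sinα = 97.1
Slice 5: Δl = 1.2/cos30.9° = 1.398 m; N'_5 = 113·cos30.9° = 97.0; c'Δl = 3.36; W sinα = 58.0
Slice 6: Δl = 2.1/cos37.0° = 2.629 m; N'_6 = 149·cos37.0° = 119.0; c'Δl = 6.31; W sinα = 89.7
Slice 7: Δl = 2.4/cos46.3° = 3.474 m; N'_7 = 70·cos46.3° = 48.4; c'Δl = 8.34; W sinα = 50.6
Σc'Δl = 43.4 kN/m; ΣN' = 834.1 kN/m; ΣW sinα = 365.0 kN/m
Resisting = 43.4 + 834.1·tan29.6° = 43.4 + 473.8 = 517.2 kN/m
FS = 517.2 / 365.0 = 1.417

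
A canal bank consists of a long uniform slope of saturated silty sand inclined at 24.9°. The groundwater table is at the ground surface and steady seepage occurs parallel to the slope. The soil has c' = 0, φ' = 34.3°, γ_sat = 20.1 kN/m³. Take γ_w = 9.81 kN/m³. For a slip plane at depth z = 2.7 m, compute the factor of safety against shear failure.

FS = 0.75

With seepage parallel to the slope and the water table at the surface, the effective normal stress on the slip plane uses the buoyant unit weight γ' = γ_sat − γ_w while the driving shear stress uses γ_sat:
FS = [c' + γ' z cos²β tanφ'] / [γ_sat z sinβ cosβ]
(For c' = 0 this reduces to FS = (γ'/γ_sat)·tanφ'/tanβ.)
γ' = 20.1 − 9.81 = 10.29 kN/m³
Numerator = 0.0 + 10.29·2.7·cos²24.9°·tan34.3° = 0.0 + 10.29·2.7·0.8227·0.6822 = 15.593 kPa
Denominator = 20.1·2.7·sin24.9°·cos24.9° = 20.1·2.7·0.4210·0.9070 = 20.726 kPa
FS = 15.593 / 20.726 = 0.752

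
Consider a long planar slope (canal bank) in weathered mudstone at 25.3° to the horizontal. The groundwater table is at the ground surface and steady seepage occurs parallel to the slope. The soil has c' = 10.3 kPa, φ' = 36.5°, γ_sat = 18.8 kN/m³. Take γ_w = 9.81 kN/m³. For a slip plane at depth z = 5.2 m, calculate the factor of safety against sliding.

FS = 1.02

With seepage parallel to the slope and the water table at the surface, the effective normal stress on the slip plane uses the buoyant unit weight γ' = γ_sat − γ_w while the driving shear stress uses γ_sat:
FS = [c' + γ' z cos²β tanφ'] / [γ_sat z sinβ cosβ]
γ' = 18.8 − 9.81 = 8.99 kN/m³
Numerator = 10.3 + 8.99·5.2·cos²25.3°·tan36.5° = 10.3 + 8.99·5.2·0.8174·0.7400 = 38.574 kPa
Denominator = 18.8·5.2·sin25.3°·cos25.3° = 18.8·5.2·0.4274·0.9041 = 37.771 kPa
FS = 38.574 / 37.771 = 1.021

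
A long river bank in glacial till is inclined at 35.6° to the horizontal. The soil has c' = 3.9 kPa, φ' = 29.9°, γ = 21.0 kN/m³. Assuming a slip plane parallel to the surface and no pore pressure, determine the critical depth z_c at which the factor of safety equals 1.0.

z_c = 1.99 m

Setting FS = 1.00 in FS = [c' + γz cos²β tanφ'] / [γz sinβ cosβ] and solving for z:
z = c' / [γ cosβ (FS·sinβ − cosβ·tanφ')]
  = 3.9 / [21.0·cos35.6°·(1.00·sin35.6° − cos35.6°·tan29.9°)]
  = 3.9 / [21.0·0.8131·(1.00·0.5821 − 0.8131·0.5750)]
  = 3.9 / 1.9563 = 1.994 m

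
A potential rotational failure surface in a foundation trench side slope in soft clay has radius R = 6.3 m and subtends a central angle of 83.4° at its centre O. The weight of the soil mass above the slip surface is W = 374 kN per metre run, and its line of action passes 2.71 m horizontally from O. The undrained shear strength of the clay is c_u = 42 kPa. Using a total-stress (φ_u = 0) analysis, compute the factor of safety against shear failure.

Taking moments about the centre O, the resisting moment is provided by the undrained shear strength acting along the arc:
Arc length L_a = R·θ = 6.3·(83.4°·π/180) = 6.3·1.4556 = 9.17 m
M_R = c_u·L_a·R = 42·9.17·6.3 = 2426.5 kN·m/m
M_D = W·d = 374·2.71 = 1013.5 kN·m/m
FS = M_R / M_D = 2426.5 / 1013.5 = 2.394

FS = 2.39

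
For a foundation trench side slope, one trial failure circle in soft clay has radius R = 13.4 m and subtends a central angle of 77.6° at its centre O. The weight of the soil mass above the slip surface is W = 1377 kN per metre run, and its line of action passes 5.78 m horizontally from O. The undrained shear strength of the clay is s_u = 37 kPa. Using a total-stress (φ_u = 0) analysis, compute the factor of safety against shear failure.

Taking moments about the centre O, the resisting moment is provided by the undrained shear strength acting along the arc:
Arc length L_a = R·θ = 13.4·(77.6°·π/180) = 13.4·1.3544 = 18.15 m
M_R = s_u·L_a·R = 37·18.15·13.4 = 8998.1 kN·m/m
M_D = W·d = 1377·5.78 = 7959.1 kN·m/m
FS = M_R / M_D = 8998.1 / 7959.1 = 1.131

FS = 1.13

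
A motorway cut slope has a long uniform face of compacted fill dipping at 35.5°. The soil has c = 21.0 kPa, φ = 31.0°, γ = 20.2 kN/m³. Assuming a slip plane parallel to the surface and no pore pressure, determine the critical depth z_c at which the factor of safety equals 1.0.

Setting FS = 1.00 in FS = [c + γz cos²β tanφ] / [γz sinβ cosβ] and solving for z:
z = c / [γ cosβ (FS·sinβ − cosβ·tanφ)]
  = 21.0 / [20.2·cos35.5°·(1.00·sin35.5° − cos35.5°·tan31.0°)]
  = 21.0 / [20.2·0.8141·(1.00·0.5807 − 0.8141·0.6009)]
  = 21.0 / 1.5053 = 13.951 m

z_c = 13.95 m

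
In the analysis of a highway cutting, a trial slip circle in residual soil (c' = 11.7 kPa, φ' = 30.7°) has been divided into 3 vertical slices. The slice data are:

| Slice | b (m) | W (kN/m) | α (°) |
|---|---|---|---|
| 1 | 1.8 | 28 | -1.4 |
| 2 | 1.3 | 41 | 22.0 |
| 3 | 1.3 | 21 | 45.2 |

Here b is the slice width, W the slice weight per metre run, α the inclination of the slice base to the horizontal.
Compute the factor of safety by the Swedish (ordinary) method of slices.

Ordinary method of slices: FS = Σ[c'·Δl_i + (W_i cosα_i)·tanφ'] / Σ W_i sinα_i, with Δl_i = b_i / cosα_i.
Slice 1: Δl = 1.8/cos(-1.4°) = 1.801 m; N'_1 = 28·cos(-1.4°) = 28.0; c'Δl = 21.07; W sinα = -0.7
Slice 2: Δl = 1.3/cos22.0° = 1.402 m; N'_2 = 41·cos22.0° = 38.0; c'Δl = 16.40; W sinα = 15.4
Slice 3: Δl = 1.3/cos45.2° = 1.845 m; N'_3 = 21·cos45.2° = 14.8; c'Δl = 21.59; W sinα = 14.9
Σc'Δl = 59.1 kN/m; ΣN' = 80.8 kN/m; ΣW sinα = 29.6 kN/m
Resisting = 59.1 + 80.8·tan30.7° = 59.1 + 48.0 = 107.0 kN/m
FS = 107.0 / 29.6 = 3.619

FS = 3.62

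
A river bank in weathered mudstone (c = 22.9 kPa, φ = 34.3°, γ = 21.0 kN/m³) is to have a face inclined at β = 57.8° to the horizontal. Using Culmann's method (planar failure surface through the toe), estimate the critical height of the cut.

Culmann's analysis gives the critical failure plane at α_cr = (β + φ)/2 = (57.8 + 34.3)/2 = 46.0°, and the critical height
H_c = (4c/γ) · sinβ cosφ / [1 − cos(β − φ)]
    = (4·22.9/21.0) · sin57.8°·cos34.3° / [1 − cos(23.5°)]
    = 4.362 · 0.8462·0.8261 / [1 − 0.9171]
    = 4.362 · 0.6990 / 0.0829
    = 36.76 m

H_c = 36.76 m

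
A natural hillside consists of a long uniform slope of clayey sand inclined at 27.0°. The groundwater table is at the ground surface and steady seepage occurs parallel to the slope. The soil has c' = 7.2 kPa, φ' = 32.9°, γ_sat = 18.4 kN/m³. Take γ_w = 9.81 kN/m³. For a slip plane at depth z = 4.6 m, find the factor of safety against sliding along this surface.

With seepage parallel to the slope and the water table at the surface, the effective normal stress on the slip plane uses the buoyant unit weight γ' = γ_sat − γ_w while the driving shear stress uses γ_sat:
FS = [c' + γ' z cos²β tanφ'] / [γ_sat z sinβ cosβ]
γ' = 18.4 − 9.81 = 8.59 kN/m³
Numerator = 7.2 + 8.59·4.6·cos²27.0°·tan32.9° = 7.2 + 8.59·4.6·0.7939·0.6469 = 27.494 kPa
Denominator = 18.4·4.6·sin27.0°·cos27.0° = 18.4·4.6·0.4540·0.8910 = 34.238 kPa
FS = 27.494 / 34.238 = 0.803

FS = 0.80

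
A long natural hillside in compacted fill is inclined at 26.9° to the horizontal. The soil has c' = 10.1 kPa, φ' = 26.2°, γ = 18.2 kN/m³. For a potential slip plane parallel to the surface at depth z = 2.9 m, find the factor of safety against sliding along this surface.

FS = 1.44

For an infinite slope with a slip plane parallel to the surface (no pore pressure): FS = [c' + γz cos²β tanφ'] / [γz sinβ cosβ].
γz = 18.2·2.9 = 52.78 kN/m²
Numerator = 10.1 + 52.78·cos²26.9°·tan26.2° = 10.1 + 52.78·0.7953·0.4921 = 30.755 kPa
Denominator = 52.78·sin26.9°·cos26.9° = 52.78·0.4524·0.8918 = 21.296 kPa
FS = 30.755 / 21.296 = 1.444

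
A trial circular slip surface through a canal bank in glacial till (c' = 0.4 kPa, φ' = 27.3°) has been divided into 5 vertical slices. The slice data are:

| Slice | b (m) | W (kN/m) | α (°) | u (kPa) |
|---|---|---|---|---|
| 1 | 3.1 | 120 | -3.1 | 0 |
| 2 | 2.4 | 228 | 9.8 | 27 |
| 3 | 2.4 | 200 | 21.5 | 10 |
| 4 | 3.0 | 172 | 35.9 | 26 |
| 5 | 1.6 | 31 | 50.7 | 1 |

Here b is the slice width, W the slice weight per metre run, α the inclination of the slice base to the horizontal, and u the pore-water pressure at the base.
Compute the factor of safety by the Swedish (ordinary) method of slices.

FS = 1.14

Ordinary method of slices: FS = Σ[c'·Δl_i + (W_i cosα_i − u_i·Δl_i)·tanφ'] / Σ W_i sinα_i, with Δl_i = b_i / cosα_i.
Slice 1: Δl = 3.1/cos(-3.1°) = 3.105 m; N'_1 = 120·cos(-3.1°) − 0·3.105 = 119.8; c'Δl = 1.24; W sinα = -6.5
Slice 2: Δl = 2.4/cos9.8° = 2.436 m; N'_2 = 228·cos9.8° − 27·2.436 = 158.9; c'Δl = 0.97; W sinα = 38.8
Slice 3: Δl = 2.4/cos21.5° = 2.579 m; N'_3 = 200·cos21.5° − 10·2.579 = 160.3; c'Δl = 1.03; W sinα = 73.3
Slice 4: Δl = 3.0/cos35.9° = 3.704 m; N'_4 = 172·cos35.9° − 26·3.704 = 43.0; c'Δl = 1.48; W sinα = 100.9
Slice 5: Δl = 1.6/cos50.7° = 2.526 m; N'_5 = 31·cos50.7° − 1·2.526 = 17.1; c'Δl = 1.01; W sinα = 24.0
Σc'Δl = 5.7 kN/m; ΣN' = 499.2 kN/m; ΣW sinα = 230.5 kN/m
Resisting = 5.7 + 499.2·tan27.3° = 5.7 + 257.6 = 263.4 kN/m
FS = 263.4 / 230.5 = 1.143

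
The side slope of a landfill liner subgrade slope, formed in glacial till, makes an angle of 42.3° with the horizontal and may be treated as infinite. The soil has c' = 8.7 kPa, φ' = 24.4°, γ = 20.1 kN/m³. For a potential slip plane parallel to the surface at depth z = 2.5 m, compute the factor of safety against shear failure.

FS = 0.85

For an infinite slope with a slip plane parallel to the surface (no pore pressure): FS = [c' + γz cos²β tanφ'] / [γz sinβ cosβ].
γz = 20.1·2.5 = 50.25 kN/m²
Numerator = 8.7 + 50.25·cos²42.3°·tan24.4° = 8.7 + 50.25·0.5471·0.4536 = 21.170 kPa
Denominator = 50.25·sin42.3°·cos42.3° = 50.25·0.6730·0.7396 = 25.013 kPa
FS = 21.170 / 25.013 = 0.846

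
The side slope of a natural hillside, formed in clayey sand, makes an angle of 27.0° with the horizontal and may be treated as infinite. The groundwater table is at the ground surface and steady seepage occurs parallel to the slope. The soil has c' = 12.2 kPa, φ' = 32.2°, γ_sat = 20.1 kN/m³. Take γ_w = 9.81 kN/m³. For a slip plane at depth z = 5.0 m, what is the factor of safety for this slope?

FS = 0.93

With seepage parallel to the slope and the water table at the surface, the effective normal stress on the slip plane uses the buoyant unit weight γ' = γ_sat − γ_w while the driving shear stress uses γ_sat:
FS = [c' + γ' z cos²β tanφ'] / [γ_sat z sinβ cosβ]
γ' = 20.1 − 9.81 = 10.29 kN/m³
Numerator = 12.2 + 10.29·5.0·cos²27.0°·tan32.2° = 12.2 + 10.29·5.0·0.7939·0.6297 = 37.922 kPa
Denominator = 20.1·5.0·sin27.0°·cos27.0° = 20.1·5.0·0.4540·0.8910 = 40.653 kPa
FS = 37.922 / 40.653 = 0.933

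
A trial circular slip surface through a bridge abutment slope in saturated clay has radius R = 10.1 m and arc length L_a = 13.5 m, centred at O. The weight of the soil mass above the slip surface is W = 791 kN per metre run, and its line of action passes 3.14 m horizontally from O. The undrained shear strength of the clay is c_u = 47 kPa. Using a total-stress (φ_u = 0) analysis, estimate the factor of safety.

FS = 2.58

Taking moments about the centre O, the resisting moment is provided by the undrained shear strength acting along the arc:
M_R = c_u·L_a·R = 47·13.50·10.1 = 6408.4 kN·m/m
M_D = W·d = 791·3.14 = 2483.7 kN·m/m
FS = M_R / M_D = 6408.4 / 2483.7 = 2.580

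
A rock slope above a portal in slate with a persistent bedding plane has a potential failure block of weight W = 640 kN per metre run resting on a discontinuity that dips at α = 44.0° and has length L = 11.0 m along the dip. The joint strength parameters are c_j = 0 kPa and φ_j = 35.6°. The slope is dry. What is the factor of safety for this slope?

Resolving the block weight along and normal to the plane and applying the Mohr–Coulomb strength on the joint:
N' = W cosα = 640·cos44.0° = 460.4 kN/m
Driving force T = W sinα = 640·sin44.0° = 444.6 kN/m
Resisting force R = c_j·L + N'·tanφ_j = 0·11.0 + 460.4·tan35.6° = 0.0 + 329.6 = 329.6 kN/m
FS = R / T = 329.6 / 444.6 = 0.741

FS = 0.74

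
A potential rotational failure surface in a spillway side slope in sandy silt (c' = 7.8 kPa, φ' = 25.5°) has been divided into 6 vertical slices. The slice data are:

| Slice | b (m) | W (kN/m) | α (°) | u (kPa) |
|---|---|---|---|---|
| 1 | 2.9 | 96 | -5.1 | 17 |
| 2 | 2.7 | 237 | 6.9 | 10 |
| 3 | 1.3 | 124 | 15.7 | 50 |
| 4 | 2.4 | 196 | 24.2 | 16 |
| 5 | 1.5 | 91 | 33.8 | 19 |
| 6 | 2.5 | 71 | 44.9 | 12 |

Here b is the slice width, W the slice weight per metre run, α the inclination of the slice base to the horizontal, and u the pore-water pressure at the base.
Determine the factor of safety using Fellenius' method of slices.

FS = 1.50

Ordinary method of slices: FS = Σ[c'·Δl_i + (W_i cosα_i − u_i·Δl_i)·tanφ'] / Σ W_i sinα_i, with Δl_i = b_i / cosα_i.
Slice 1: Δl = 2.9/cos(-5.1°) = 2.912 m; N'_1 = 96·cos(-5.1°) − 17·2.912 = 46.1; c'Δl = 22.71; W sinα = -8.5
Slice 2: Δl = 2.7/cos6.9° = 2.720 m; N'_2 = 237·cos6.9° − 10·2.720 = 208.1; c'Δl = 21.21; W sinα = 28.5
Slice 3: Δl = 1.3/cos15.7° = 1.350 m; N'_3 = 124·cos15.7° − 50·1.350 = 51.9; c'Δl = 10.53; W sinα = 33.6
Slice 4: Δl = 2.4/cos24.2° = 2.631 m; N'_4 = 196·cos24.2° − 16·2.631 = 136.7; c'Δl = 20.52; W sinα = 80.3
Slice 5: Δl = 1.5/cos33.8° = 1.805 m; N'_5 = 91·cos33.8° − 19·1.805 = 41.3; c'Δl = 14.08; W sinα = 50.6
Slice 6: Δl = 2.5/cos44.9° = 3.529 m; N'_6 = 71·cos44.9° − 12·3.529 = 7.9; c'Δl = 27.53; W sinα = 50.1
Σc'Δl = 116.6 kN/m; ΣN' = 492.0 kN/m; ΣW sinα = 234.6 kN/m
Resisting = 116.6 + 492.0·tan25.5° = 116.6 + 234.7 = 351.3 kN/m
FS = 351.3 / 234.6 = 1.497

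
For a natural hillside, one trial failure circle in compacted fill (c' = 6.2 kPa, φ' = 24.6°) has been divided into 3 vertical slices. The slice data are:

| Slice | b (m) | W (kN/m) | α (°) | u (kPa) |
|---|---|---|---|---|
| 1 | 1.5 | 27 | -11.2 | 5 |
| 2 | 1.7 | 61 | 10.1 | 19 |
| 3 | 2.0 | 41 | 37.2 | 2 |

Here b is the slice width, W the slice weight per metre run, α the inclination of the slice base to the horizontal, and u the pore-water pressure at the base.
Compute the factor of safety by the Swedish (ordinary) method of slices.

FS = 2.30

Ordinary method of slices: FS = Σ[c'·Δl_i + (W_i cosα_i − u_i·Δl_i)·tanφ'] / Σ W_i sinα_i, with Δl_i = b_i / cosα_i.
Slice 1: Δl = 1.5/cos(-11.2°) = 1.529 m; N'_1 = 27·cos(-11.2°) − 5·1.529 = 18.8; c'Δl = 9.48; W sinα = -5.2
Slice 2: Δl = 1.7/cos10.1° = 1.727 m; N'_2 = 61·cos10.1° − 19·1.727 = 27.2; c'Δl = 10.71; W sinα = 10.7
Slice 3: Δl = 2.0/cos37.2° = 2.511 m; N'_3 = 41·cos37.2° − 2·2.511 = 27.6; c'Δl = 15.57; W sinα = 24.8
Σc'Δl = 35.8 kN/m; ΣN' = 73.7 kN/m; ΣW sinα = 30.2 kN/m
Resisting = 35.8 + 73.7·tan24.6° = 35.8 + 33.8 = 69.5 kN/m
FS = 69.5 / 30.2 = 2.298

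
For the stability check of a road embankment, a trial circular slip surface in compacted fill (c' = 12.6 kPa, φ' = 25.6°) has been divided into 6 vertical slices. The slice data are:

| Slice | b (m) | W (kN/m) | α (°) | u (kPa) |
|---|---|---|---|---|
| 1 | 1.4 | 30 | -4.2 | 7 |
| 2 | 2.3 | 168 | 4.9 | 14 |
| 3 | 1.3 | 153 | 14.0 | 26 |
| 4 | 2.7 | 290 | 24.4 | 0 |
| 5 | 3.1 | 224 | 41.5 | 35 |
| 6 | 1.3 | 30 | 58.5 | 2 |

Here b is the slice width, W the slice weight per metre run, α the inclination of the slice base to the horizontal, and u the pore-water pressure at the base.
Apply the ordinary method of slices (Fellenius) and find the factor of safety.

Ordinary method of slices: FS = Σ[c'·Δl_i + (W_i cosα_i − u_i·Δl_i)·tanφ'] / Σ W_i sinα_i, with Δl_i = b_i / cosα_i.
Slice 1: Δl = 1.4/cos(-4.2°) = 1.404 m; N'_1 = 30·cos(-4.2°) − 7·1.404 = 20.1; c'Δl = 17.69; W sinα = -2.2
Slice 2: Δl = 2.3/cos4.9° = 2.308 m; N'_2 = 168·cos4.9° − 14·2.308 = 135.1; c'Δl = 29.09; W sinα = 14.4
Slice 3: Δl = 1.3/cos14.0° = 1.340 m; N'_3 = 153·cos14.0° − 26·1.340 = 113.6; c'Δl = 16.88; W sinα = 37.0
Slice 4: Δl = 2.7/cos24.4° = 2.965 m; N'_4 = 290·cos24.4° − 0·2.965 = 264.1; c'Δl = 37.36; W sinα = 119.8
Slice 5: Δl = 3.1/cos41.5° = 4.139 m; N'_5 = 224·cos41.5° − 35·4.139 = 22.9; c'Δl = 52.15; W sinα = 148.4
Slice 6: Δl = 1.3/cos58.5° = 2.488 m; N'_6 = 30·cos58.5° − 2·2.488 = 10.7; c'Δl = 31.35; W sinα = 25.6
Σc'Δl = 184.5 kN/m; ΣN' = 566.5 kN/m; ΣW sinα = 343.0 kN/m
Resisting = 184.5 + 566.5·tan25.6° = 184.5 + 271.4 = 455.9 kN/m
FS = 455.9 / 343.0 = 1.329

FS = 1.33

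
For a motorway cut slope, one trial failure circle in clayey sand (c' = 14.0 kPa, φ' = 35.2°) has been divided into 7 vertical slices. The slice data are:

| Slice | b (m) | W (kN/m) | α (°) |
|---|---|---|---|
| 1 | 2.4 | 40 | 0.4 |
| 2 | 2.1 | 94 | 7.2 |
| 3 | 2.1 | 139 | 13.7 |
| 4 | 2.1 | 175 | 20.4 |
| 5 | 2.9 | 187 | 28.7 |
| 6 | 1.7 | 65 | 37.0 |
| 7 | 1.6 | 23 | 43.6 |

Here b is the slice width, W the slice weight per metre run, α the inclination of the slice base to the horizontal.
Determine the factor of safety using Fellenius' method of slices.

FS = 2.80

Ordinary method of slices: FS = Σ[c'·Δl_i + (W_i cosα_i)·tanφ'] / Σ W_i sinα_i, with Δl_i = b_i / cosα_i.
Slice 1: Δl = 2.4/cos0.4° = 2.400 m; N'_1 = 40·cos0.4° = 40.0; c'Δl = 33.60; W sinα = 0.3
Slice 2: Δl = 2.1/cos7.2° = 2.117 m; N'_2 = 94·cos7.2° = 93.3; c'Δl = 29.63; W sinα = 11.8
Slice 3: Δl = 2.1/cos13.7° = 2.161 m; N'_3 = 139·cos13.7° = 135.0; c'Δl = 30.26; W sinα = 32.9
Slice 4: Δl = 2.1/cos20.4° = 2.241 m; N'_4 = 175·cos20.4° = 164.0; c'Δl = 31.37; W sinα = 61.0
Slice 5: Δl = 2.9/cos28.7° = 3.306 m; N'_5 = 187·cos28.7° = 164.0; c'Δl = 46.29; W sinα = 89.8
Slice 6: Δl = 1.7/cos37.0° = 2.129 m; N'_6 = 65·cos37.0° = 51.9; c'Δl = 29.80; W sinα = 39.1
Slice 7: Δl = 1.6/cos43.6° = 2.209 m; N'_7 = 23·cos43.6° = 16.7; c'Δl = 30.93; W sinα = 15.9
Σc'Δl = 231.9 kN/m; ΣN' = 664.9 kN/m; ΣW sinα = 250.8 kN/m
Resisting = 231.9 + 664.9·tan35.2° = 231.9 + 469.1 = 700.9 kN/m
FS = 700.9 / 250.8 = 2.795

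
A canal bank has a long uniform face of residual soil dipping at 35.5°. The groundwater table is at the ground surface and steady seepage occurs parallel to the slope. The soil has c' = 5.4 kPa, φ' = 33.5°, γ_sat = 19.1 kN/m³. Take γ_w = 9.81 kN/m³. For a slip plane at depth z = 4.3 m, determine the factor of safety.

FS = 0.59

With seepage parallel to the slope and the water table at the surface, the effective normal stress on the slip plane uses the buoyant unit weight γ' = γ_sat − γ_w while the driving shear stress uses γ_sat:
FS = [c' + γ' z cos²β tanφ'] / [γ_sat z sinβ cosβ]
γ' = 19.1 − 9.81 = 9.29 kN/m³
Numerator = 5.4 + 9.29·4.3·cos²35.5°·tan33.5° = 5.4 + 9.29·4.3·0.6628·0.6619 = 22.924 kPa
Denominator = 19.1·4.3·sin35.5°·cos35.5° = 19.1·4.3·0.5807·0.8141 = 38.828 kPa
FS = 22.924 / 38.828 = 0.590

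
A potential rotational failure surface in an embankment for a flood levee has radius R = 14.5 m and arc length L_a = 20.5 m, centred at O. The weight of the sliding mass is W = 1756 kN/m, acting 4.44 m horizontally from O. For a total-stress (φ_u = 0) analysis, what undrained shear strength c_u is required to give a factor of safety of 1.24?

FS = c_u·L_a·R / (W·d), so c_u = FS·W·d / (L_a·R).
c_u = 1.24·1756·4.44 / (20.50·14.5) = 9667.8 / 297.25 = 32.52 kPa

c_u = 32.5 kPa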